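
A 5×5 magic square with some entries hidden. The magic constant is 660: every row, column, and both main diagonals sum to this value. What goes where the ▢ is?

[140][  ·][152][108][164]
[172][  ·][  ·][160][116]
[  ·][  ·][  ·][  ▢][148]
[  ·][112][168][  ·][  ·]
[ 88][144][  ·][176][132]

92

Row 1: 140 + 152 + 108 + 164 + ? = 660, so (1,2) = 96.
From row 5, 660 − (88 + 144 + 176 + 132) gives (5,3) = 120.
Column 5: 164 + 116 + 148 + 132 + ? = 660, so (4,5) = 100.
The remaining cell in anti-diagonal is (3,3) = 660 − 524 = 136.
Using column 3: 152 + 136 + 168 + 120 + ? → (2,3) = 660 − 576 = 84.
Using row 2: 172 + 84 + 160 + 116 + ? → (2,2) = 660 − 532 = 128.
Column 2: 96 + 128 + 112 + 144 + ? = 660, so (3,2) = 180.
Main diagonal needs 660; the known cells sum to 536, so (4,4) = 124.
Row 4 needs 660; the known cells sum to 504, so (4,1) = 156.
Column 1: 140 + 172 + 156 + 88 + ? = 660, so (3,1) = 104.
Column 4: 108 + 160 + 124 + 176 + ? = 660, so (3,4) = 92.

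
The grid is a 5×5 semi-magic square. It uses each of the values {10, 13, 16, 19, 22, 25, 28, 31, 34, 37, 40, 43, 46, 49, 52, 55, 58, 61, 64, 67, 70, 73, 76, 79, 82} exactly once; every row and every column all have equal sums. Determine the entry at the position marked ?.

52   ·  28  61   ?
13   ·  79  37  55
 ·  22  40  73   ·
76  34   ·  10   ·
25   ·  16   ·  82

The 25 entries sum to 1150, so each line sums to 1150/5 = 230.
The remaining cell in row 2 is (2,2) = 230 − 184 = 46.
Using column 1: 52 + 13 + 76 + 25 + ? → (3,1) = 230 − 166 = 64.
Column 3: 28 + 79 + 40 + 16 + ? = 230, so (4,3) = 67.
Using column 4: 61 + 37 + 73 + 10 + ? → (5,4) = 230 − 181 = 49.
Row 3 needs 230; the known cells sum to 199, so (3,5) = 31.
Row 4 needs 230; the known cells sum to 187, so (4,5) = 43.
From row 5, 230 − (25 + 16 + 49 + 82) gives (5,2) = 58.
Column 2 needs 230; the known cells sum to 160, so (1,2) = 70.
Column 5: 55 + 31 + 43 + 82 + ? = 230, so (1,5) = 19.

19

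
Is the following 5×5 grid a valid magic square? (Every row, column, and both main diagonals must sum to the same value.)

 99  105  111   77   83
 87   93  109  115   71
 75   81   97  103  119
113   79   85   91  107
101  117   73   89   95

Yes

Row 1: 99 + 105 + 111 + 77 + 83 = 475.
Row 2: 87 + 93 + 109 + 115 + 71 = 475.
Row 3: 75 + 81 + 97 + 103 + 119 = 475.
Row 4: 113 + 79 + 85 + 91 + 107 = 475.
Row 5: 101 + 117 + 73 + 89 + 95 = 475.
Column 1: 99 + 87 + 75 + 113 + 101 = 475.
Column 2: 105 + 93 + 81 + 79 + 117 = 475.
Column 3: 111 + 109 + 97 + 85 + 73 = 475.
Column 4: 77 + 115 + 103 + 91 + 89 = 475.
Column 5: 83 + 71 + 119 + 107 + 95 = 475.
Main diagonal: 99 + 93 + 97 + 91 + 95 = 475.
Anti-diagonal: 83 + 115 + 97 + 79 + 101 = 475.
All lines sum to 475.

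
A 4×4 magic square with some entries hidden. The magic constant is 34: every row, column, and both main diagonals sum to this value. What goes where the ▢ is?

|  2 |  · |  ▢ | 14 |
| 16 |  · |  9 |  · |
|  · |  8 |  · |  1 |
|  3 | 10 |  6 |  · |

7

Using row 4: 3 + 10 + 6 + ? → (4,4) = 34 − 19 = 15.
Using column 1: 2 + 16 + 3 + ? → (3,1) = 34 − 21 = 13.
Column 4 needs 34; the known cells sum to 30, so (2,4) = 4.
From row 2, 34 − (16 + 9 + 4) gives (2,2) = 5.
Row 3: 13 + 8 + 1 + ? = 34, so (3,3) = 12.
Column 2 needs 34; the known cells sum to 23, so (1,2) = 11.
The remaining cell in column 3 is (1,3) = 34 − 27 = 7.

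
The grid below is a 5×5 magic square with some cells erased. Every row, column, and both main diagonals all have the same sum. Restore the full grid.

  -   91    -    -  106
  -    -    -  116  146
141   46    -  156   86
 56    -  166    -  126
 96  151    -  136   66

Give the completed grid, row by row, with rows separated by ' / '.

Column 5 is already complete: 106 + 146 + 86 + 126 + 66 = 530, so that is the magic constant.
Using row 3: 141 + 46 + 156 + 86 + ? → (3,3) = 530 − 429 = 101.
Using row 5: 96 + 151 + 136 + 66 + ? → (5,3) = 530 − 449 = 81.
From anti-diagonal, 530 − (106 + 116 + 101 + 96) gives (4,2) = 111.
Row 4 must total 530; the given cells sum to 459, so (4,4) = 71.
Using column 2: 91 + 46 + 111 + 151 + ? → (2,2) = 530 − 399 = 131.
Column 4: 116 + 156 + 71 + 136 + ? = 530, so (1,4) = 51.
From main diagonal, 530 − (131 + 101 + 71 + 66) gives (1,1) = 161.
Using row 1: 161 + 91 + 51 + 106 + ? → (1,3) = 530 − 409 = 121.
Column 1 needs 530; the known cells sum to 454, so (2,1) = 76.
Column 3 must total 530; the given cells sum to 469, so (2,3) = 61.

161 91 121 51 106 / 76 131 61 116 146 / 141 46 101 156 86 / 56 111 166 71 126 / 96 151 81 136 66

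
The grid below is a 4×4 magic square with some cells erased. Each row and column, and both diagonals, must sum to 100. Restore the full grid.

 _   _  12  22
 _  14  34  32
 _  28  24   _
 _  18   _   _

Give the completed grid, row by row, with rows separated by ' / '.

26 40 12 22 / 20 14 34 32 / 38 28 24 10 / 16 18 30 36

Row 2: 14 + 34 + 32 + ? = 100, so (2,1) = 20.
Column 2 needs 100; the known cells sum to 60, so (1,2) = 40.
Column 3: 12 + 34 + 24 + ? = 100, so (4,3) = 30.
The remaining cell in anti-diagonal is (4,1) = 100 − 84 = 16.
Using row 1: 40 + 12 + 22 + ? → (1,1) = 100 − 74 = 26.
Using row 4: 16 + 18 + 30 + ? → (4,4) = 100 − 64 = 36.
The remaining cell in column 1 is (3,1) = 100 − 62 = 38.
Column 4: 22 + 32 + 36 + ? = 100, so (3,4) = 10.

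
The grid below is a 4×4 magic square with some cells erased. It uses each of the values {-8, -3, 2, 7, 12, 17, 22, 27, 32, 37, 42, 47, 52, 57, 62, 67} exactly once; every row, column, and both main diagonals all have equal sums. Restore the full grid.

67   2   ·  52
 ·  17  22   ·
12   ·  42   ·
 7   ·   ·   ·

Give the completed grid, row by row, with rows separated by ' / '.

67 2 -3 52 / 32 17 22 47 / 12 37 42 27 / 7 62 57 -8

The 16 entries sum to 472, so each line sums to 472/4 = 118.
The remaining cell in row 1 is (1,3) = 118 − 121 = -3.
Column 1: 67 + 12 + 7 + ? = 118, so (2,1) = 32.
The remaining cell in column 3 is (4,3) = 118 − 61 = 57.
The remaining cell in main diagonal is (4,4) = 118 − 126 = -8.
Anti-diagonal must total 118; the given cells sum to 81, so (3,2) = 37.
Row 2 needs 118; the known cells sum to 71, so (2,4) = 47.
Using row 3: 12 + 37 + 42 + ? → (3,4) = 118 − 91 = 27.
Row 4: 7 + 57 + (-8) + ? = 118, so (4,2) = 62.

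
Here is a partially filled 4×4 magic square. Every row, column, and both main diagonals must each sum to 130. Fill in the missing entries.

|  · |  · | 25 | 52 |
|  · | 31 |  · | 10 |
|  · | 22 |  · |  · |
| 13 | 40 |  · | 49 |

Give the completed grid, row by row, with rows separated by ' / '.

16 37 25 52 / 46 31 43 10 / 55 22 34 19 / 13 40 28 49

Row 4 must total 130; the given cells sum to 102, so (4,3) = 28.
Using column 2: 31 + 22 + 40 + ? → (1,2) = 130 − 93 = 37.
Using column 4: 52 + 10 + 49 + ? → (3,4) = 130 − 111 = 19.
Anti-diagonal: 52 + 22 + 13 + ? = 130, so (2,3) = 43.
Row 1: 37 + 25 + 52 + ? = 130, so (1,1) = 16.
The remaining cell in row 2 is (2,1) = 130 − 84 = 46.
Column 1 must total 130; the given cells sum to 75, so (3,1) = 55.
Column 3 needs 130; the known cells sum to 96, so (3,3) = 34.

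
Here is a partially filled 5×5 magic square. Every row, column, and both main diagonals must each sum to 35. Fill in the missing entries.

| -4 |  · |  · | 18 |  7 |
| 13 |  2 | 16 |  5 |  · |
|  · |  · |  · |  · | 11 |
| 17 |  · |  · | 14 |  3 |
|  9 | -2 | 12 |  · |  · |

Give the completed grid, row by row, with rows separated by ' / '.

From row 2, 35 − (13 + 2 + 16 + 5) gives (2,5) = -1.
Using column 1: -4 + 13 + 17 + 9 + ? → (3,1) = 35 − 35 = 0.
Column 5: 7 + (-1) + 11 + 3 + ? = 35, so (5,5) = 15.
Main diagonal must total 35; the given cells sum to 27, so (3,3) = 8.
From anti-diagonal, 35 − (7 + 5 + 8 + 9) gives (4,2) = 6.
Row 4 needs 35; the known cells sum to 40, so (4,3) = -5.
Row 5: 9 + (-2) + 12 + 15 + ? = 35, so (5,4) = 1.
The remaining cell in column 3 is (1,3) = 35 − 31 = 4.
The remaining cell in column 4 is (3,4) = 35 − 38 = -3.
Row 1: -4 + 4 + 18 + 7 + ? = 35, so (1,2) = 10.
Row 3 must total 35; the given cells sum to 16, so (3,2) = 19.

-4 10 4 18 7 / 13 2 16 5 -1 / 0 19 8 -3 11 / 17 6 -5 14 3 / 9 -2 12 1 15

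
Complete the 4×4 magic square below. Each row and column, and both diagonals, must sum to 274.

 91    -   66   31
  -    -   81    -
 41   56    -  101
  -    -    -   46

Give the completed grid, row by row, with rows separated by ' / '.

Row 1 must total 274; the given cells sum to 188, so (1,2) = 86.
The remaining cell in row 3 is (3,3) = 274 − 198 = 76.
The remaining cell in column 3 is (4,3) = 274 − 223 = 51.
Column 4: 31 + 101 + 46 + ? = 274, so (2,4) = 96.
Using main diagonal: 91 + 76 + 46 + ? → (2,2) = 274 − 213 = 61.
From anti-diagonal, 274 − (31 + 81 + 56) gives (4,1) = 106.
Row 2 needs 274; the known cells sum to 238, so (2,1) = 36.
Row 4: 106 + 51 + 46 + ? = 274, so (4,2) = 71.

91 86 66 31 / 36 61 81 96 / 41 56 76 101 / 106 71 51 46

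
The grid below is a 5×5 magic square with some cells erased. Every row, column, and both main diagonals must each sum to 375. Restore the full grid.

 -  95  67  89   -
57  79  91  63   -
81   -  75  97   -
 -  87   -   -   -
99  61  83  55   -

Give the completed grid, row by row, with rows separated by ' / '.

73 95 67 89 51 / 57 79 91 63 85 / 81 53 75 97 69 / 65 87 59 71 93 / 99 61 83 55 77

Row 2 needs 375; the known cells sum to 290, so (2,5) = 85.
Row 5 must total 375; the given cells sum to 298, so (5,5) = 77.
From column 2, 375 − (95 + 79 + 87 + 61) gives (3,2) = 53.
Column 3: 67 + 91 + 75 + 83 + ? = 375, so (4,3) = 59.
The remaining cell in column 4 is (4,4) = 375 − 304 = 71.
From main diagonal, 375 − (79 + 75 + 71 + 77) gives (1,1) = 73.
The remaining cell in anti-diagonal is (1,5) = 375 − 324 = 51.
Row 3: 81 + 53 + 75 + 97 + ? = 375, so (3,5) = 69.
From column 1, 375 − (73 + 57 + 81 + 99) gives (4,1) = 65.
Using column 5: 51 + 85 + 69 + 77 + ? → (4,5) = 375 − 282 = 93.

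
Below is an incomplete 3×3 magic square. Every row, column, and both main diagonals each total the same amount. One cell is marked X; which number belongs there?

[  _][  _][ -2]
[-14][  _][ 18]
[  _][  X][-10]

Column 3 is complete and sums to 6; that is the magic constant.
The remaining cell in row 2 is (2,2) = 6 − 4 = 2.
Main diagonal: 2 + (-10) + ? = 6, so (1,1) = 14.
Anti-diagonal: -2 + 2 + ? = 6, so (3,1) = 6.
Using row 1: 14 + (-2) + ? → (1,2) = 6 − 12 = -6.
Row 3 needs 6; the known cells sum to -4, so (3,2) = 10.

10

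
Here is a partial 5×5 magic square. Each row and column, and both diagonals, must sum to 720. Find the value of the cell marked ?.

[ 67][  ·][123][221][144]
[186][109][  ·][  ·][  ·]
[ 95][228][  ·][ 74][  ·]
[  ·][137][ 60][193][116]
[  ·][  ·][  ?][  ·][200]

Row 1 needs 720; the known cells sum to 555, so (1,2) = 165.
The remaining cell in row 4 is (4,1) = 720 − 506 = 214.
Column 1: 67 + 186 + 95 + 214 + ? = 720, so (5,1) = 158.
Column 2 needs 720; the known cells sum to 639, so (5,2) = 81.
Main diagonal needs 720; the known cells sum to 569, so (3,3) = 151.
Anti-diagonal needs 720; the known cells sum to 590, so (2,4) = 130.
From row 3, 720 − (95 + 228 + 151 + 74) gives (3,5) = 172.
Column 4: 221 + 130 + 74 + 193 + ? = 720, so (5,4) = 102.
Using column 5: 144 + 172 + 116 + 200 + ? → (2,5) = 720 − 632 = 88.
Row 2 needs 720; the known cells sum to 513, so (2,3) = 207.
The remaining cell in row 5 is (5,3) = 720 − 541 = 179.

179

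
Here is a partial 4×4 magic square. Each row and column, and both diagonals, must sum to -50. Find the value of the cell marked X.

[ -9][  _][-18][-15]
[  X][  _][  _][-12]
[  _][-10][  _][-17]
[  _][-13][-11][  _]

-14

Using row 1: -9 + (-18) + (-15) + ? → (1,2) = -50 − (-42) = -8.
Column 2: -8 + (-10) + (-13) + ? = -50, so (2,2) = -19.
From column 4, -50 − (-15 + (-12) + (-17)) gives (4,4) = -6.
The remaining cell in main diagonal is (3,3) = -50 − (-34) = -16.
The remaining cell in row 3 is (3,1) = -50 − (-43) = -7.
Row 4: -13 + (-11) + (-6) + ? = -50, so (4,1) = -20.
The remaining cell in column 1 is (2,1) = -50 − (-36) = -14.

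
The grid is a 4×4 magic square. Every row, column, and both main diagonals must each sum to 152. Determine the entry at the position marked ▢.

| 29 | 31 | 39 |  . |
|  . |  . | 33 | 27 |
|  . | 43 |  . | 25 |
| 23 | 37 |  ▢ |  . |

45

Using row 1: 29 + 31 + 39 + ? → (1,4) = 152 − 99 = 53.
Column 2 needs 152; the known cells sum to 111, so (2,2) = 41.
From column 4, 152 − (53 + 27 + 25) gives (4,4) = 47.
Main diagonal must total 152; the given cells sum to 117, so (3,3) = 35.
The remaining cell in row 2 is (2,1) = 152 − 101 = 51.
Using row 3: 43 + 35 + 25 + ? → (3,1) = 152 − 103 = 49.
Row 4 must total 152; the given cells sum to 107, so (4,3) = 45.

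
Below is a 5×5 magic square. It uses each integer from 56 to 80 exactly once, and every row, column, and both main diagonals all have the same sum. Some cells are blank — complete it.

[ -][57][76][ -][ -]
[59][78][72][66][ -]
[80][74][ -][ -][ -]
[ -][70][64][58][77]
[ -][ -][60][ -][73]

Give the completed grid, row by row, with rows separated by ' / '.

The entries are 56 through 80, which sum to 1700, so each line sums to 1700/5 = 340.
From row 2, 340 − (59 + 78 + 72 + 66) gives (2,5) = 65.
Row 4 must total 340; the given cells sum to 269, so (4,1) = 71.
Column 2 needs 340; the known cells sum to 279, so (5,2) = 61.
Column 3: 76 + 72 + 64 + 60 + ? = 340, so (3,3) = 68.
The remaining cell in main diagonal is (1,1) = 340 − 277 = 63.
Using column 1: 63 + 59 + 80 + 71 + ? → (5,1) = 340 − 273 = 67.
Anti-diagonal must total 340; the given cells sum to 271, so (1,5) = 69.
Row 1: 63 + 57 + 76 + 69 + ? = 340, so (1,4) = 75.
Row 5 must total 340; the given cells sum to 261, so (5,4) = 79.
Using column 4: 75 + 66 + 58 + 79 + ? → (3,4) = 340 − 278 = 62.
Column 5 must total 340; the given cells sum to 284, so (3,5) = 56.

63 57 76 75 69 / 59 78 72 66 65 / 80 74 68 62 56 / 71 70 64 58 77 / 67 61 60 79 73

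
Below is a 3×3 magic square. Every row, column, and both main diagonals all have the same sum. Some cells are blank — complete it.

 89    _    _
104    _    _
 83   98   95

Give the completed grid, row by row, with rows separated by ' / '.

89 86 101 / 104 92 80 / 83 98 95

Column 1 is already complete: 89 + 104 + 83 = 276, so that is the magic constant.
Using main diagonal: 89 + 95 + ? → (2,2) = 276 − 184 = 92.
Anti-diagonal needs 276; the known cells sum to 175, so (1,3) = 101.
Row 1: 89 + 101 + ? = 276, so (1,2) = 86.
The remaining cell in row 2 is (2,3) = 276 − 196 = 80.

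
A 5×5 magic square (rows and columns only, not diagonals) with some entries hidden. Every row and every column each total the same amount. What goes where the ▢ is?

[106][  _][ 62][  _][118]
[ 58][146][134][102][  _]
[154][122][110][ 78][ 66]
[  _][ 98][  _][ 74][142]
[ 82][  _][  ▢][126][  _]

Row 3 is complete and sums to 530; that is the magic constant.
Using row 2: 58 + 146 + 134 + 102 + ? → (2,5) = 530 − 440 = 90.
Column 1 must total 530; the given cells sum to 400, so (4,1) = 130.
From column 4, 530 − (102 + 78 + 74 + 126) gives (1,4) = 150.
Column 5 needs 530; the known cells sum to 416, so (5,5) = 114.
Using row 1: 106 + 62 + 150 + 118 + ? → (1,2) = 530 − 436 = 94.
Row 4: 130 + 98 + 74 + 142 + ? = 530, so (4,3) = 86.
Column 2 needs 530; the known cells sum to 460, so (5,2) = 70.
Column 3 needs 530; the known cells sum to 392, so (5,3) = 138.

138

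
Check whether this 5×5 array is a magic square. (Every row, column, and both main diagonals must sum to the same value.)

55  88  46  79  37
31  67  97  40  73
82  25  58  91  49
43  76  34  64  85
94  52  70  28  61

No — row 3 sums to 305 but row 2 sums to 308.

Row 1: 55 + 88 + 46 + 79 + 37 = 305.
Row 2: 31 + 67 + 97 + 40 + 73 = 308.
Row 3: 82 + 25 + 58 + 91 + 49 = 305.
Row 4: 43 + 76 + 34 + 64 + 85 = 302.
Row 5: 94 + 52 + 70 + 28 + 61 = 305.
Column 1: 55 + 31 + 82 + 43 + 94 = 305.
Column 2: 88 + 67 + 25 + 76 + 52 = 308.
Column 3: 46 + 97 + 58 + 34 + 70 = 305.
Column 4: 79 + 40 + 91 + 64 + 28 = 302.
Column 5: 37 + 73 + 49 + 85 + 61 = 305.
Main diagonal: 55 + 67 + 58 + 64 + 61 = 305.
Anti-diagonal: 37 + 40 + 58 + 76 + 94 = 305.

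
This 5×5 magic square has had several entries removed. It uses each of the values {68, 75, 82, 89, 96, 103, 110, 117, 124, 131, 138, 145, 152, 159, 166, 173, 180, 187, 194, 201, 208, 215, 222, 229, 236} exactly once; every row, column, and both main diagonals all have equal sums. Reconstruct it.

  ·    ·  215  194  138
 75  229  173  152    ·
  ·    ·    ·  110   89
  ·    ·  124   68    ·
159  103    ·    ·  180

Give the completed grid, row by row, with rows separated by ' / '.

The 25 entries sum to 3800, so each line sums to 3800/5 = 760.
Row 2: 75 + 229 + 173 + 152 + ? = 760, so (2,5) = 131.
Column 4 needs 760; the known cells sum to 524, so (5,4) = 236.
Column 5 needs 760; the known cells sum to 538, so (4,5) = 222.
From row 5, 760 − (159 + 103 + 236 + 180) gives (5,3) = 82.
The remaining cell in column 3 is (3,3) = 760 − 594 = 166.
Main diagonal must total 760; the given cells sum to 643, so (1,1) = 117.
Using anti-diagonal: 138 + 152 + 166 + 159 + ? → (4,2) = 760 − 615 = 145.
Row 1: 117 + 215 + 194 + 138 + ? = 760, so (1,2) = 96.
Row 4 must total 760; the given cells sum to 559, so (4,1) = 201.
From column 1, 760 − (117 + 75 + 201 + 159) gives (3,1) = 208.
Column 2 needs 760; the known cells sum to 573, so (3,2) = 187.

117 96 215 194 138 / 75 229 173 152 131 / 208 187 166 110 89 / 201 145 124 68 222 / 159 103 82 236 180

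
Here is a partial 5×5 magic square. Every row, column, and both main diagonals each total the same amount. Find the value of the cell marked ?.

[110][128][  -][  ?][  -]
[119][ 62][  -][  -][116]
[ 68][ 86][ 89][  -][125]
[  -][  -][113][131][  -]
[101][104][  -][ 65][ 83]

74

Main diagonal is complete and sums to 475; that is the magic constant.
From row 3, 475 − (68 + 86 + 89 + 125) gives (3,4) = 107.
From row 5, 475 − (101 + 104 + 65 + 83) gives (5,3) = 122.
Using column 1: 110 + 119 + 68 + 101 + ? → (4,1) = 475 − 398 = 77.
Column 2 needs 475; the known cells sum to 380, so (4,2) = 95.
The remaining cell in row 4 is (4,5) = 475 − 416 = 59.
Column 5 must total 475; the given cells sum to 383, so (1,5) = 92.
Anti-diagonal needs 475; the known cells sum to 377, so (2,4) = 98.
The remaining cell in row 2 is (2,3) = 475 − 395 = 80.
The remaining cell in column 3 is (1,3) = 475 − 404 = 71.
The remaining cell in column 4 is (1,4) = 475 − 401 = 74.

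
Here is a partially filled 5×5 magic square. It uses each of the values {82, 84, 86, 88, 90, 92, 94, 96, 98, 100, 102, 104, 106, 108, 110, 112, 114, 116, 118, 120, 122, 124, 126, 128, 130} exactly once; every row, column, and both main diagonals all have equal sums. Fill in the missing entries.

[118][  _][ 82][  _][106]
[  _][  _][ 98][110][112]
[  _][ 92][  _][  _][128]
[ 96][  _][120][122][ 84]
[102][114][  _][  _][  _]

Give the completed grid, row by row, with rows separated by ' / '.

The 25 entries sum to 2650, so each line sums to 2650/5 = 530.
Row 4 needs 530; the known cells sum to 422, so (4,2) = 108.
The remaining cell in column 5 is (5,5) = 530 − 430 = 100.
Anti-diagonal must total 530; the given cells sum to 426, so (3,3) = 104.
Column 3 needs 530; the known cells sum to 404, so (5,3) = 126.
From main diagonal, 530 − (118 + 104 + 122 + 100) gives (2,2) = 86.
Row 2: 86 + 98 + 110 + 112 + ? = 530, so (2,1) = 124.
Using row 5: 102 + 114 + 126 + 100 + ? → (5,4) = 530 − 442 = 88.
Using column 1: 118 + 124 + 96 + 102 + ? → (3,1) = 530 − 440 = 90.
Column 2 must total 530; the given cells sum to 400, so (1,2) = 130.
Row 1: 118 + 130 + 82 + 106 + ? = 530, so (1,4) = 94.
Row 3 needs 530; the known cells sum to 414, so (3,4) = 116.

118 130 82 94 106 / 124 86 98 110 112 / 90 92 104 116 128 / 96 108 120 122 84 / 102 114 126 88 100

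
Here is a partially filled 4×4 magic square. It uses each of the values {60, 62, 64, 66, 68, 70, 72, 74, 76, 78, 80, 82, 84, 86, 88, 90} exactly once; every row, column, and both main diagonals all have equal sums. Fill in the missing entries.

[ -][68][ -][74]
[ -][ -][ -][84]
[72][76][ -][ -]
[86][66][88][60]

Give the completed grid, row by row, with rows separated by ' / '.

The 16 entries sum to 1200, so each line sums to 1200/4 = 300.
Column 2: 68 + 76 + 66 + ? = 300, so (2,2) = 90.
Column 4 must total 300; the given cells sum to 218, so (3,4) = 82.
The remaining cell in anti-diagonal is (2,3) = 300 − 236 = 64.
The remaining cell in row 2 is (2,1) = 300 − 238 = 62.
Row 3 must total 300; the given cells sum to 230, so (3,3) = 70.
Column 1 needs 300; the known cells sum to 220, so (1,1) = 80.
The remaining cell in column 3 is (1,3) = 300 − 222 = 78.

80 68 78 74 / 62 90 64 84 / 72 76 70 82 / 86 66 88 60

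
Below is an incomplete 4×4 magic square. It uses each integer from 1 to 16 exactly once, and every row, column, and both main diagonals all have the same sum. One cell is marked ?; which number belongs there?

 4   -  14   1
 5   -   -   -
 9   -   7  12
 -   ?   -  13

3

The entries are 1 through 16, which sum to 136, so each line sums to 136/4 = 34.
Row 1 needs 34; the known cells sum to 19, so (1,2) = 15.
From row 3, 34 − (9 + 7 + 12) gives (3,2) = 6.
From column 1, 34 − (4 + 5 + 9) gives (4,1) = 16.
Column 4 must total 34; the given cells sum to 26, so (2,4) = 8.
Main diagonal needs 34; the known cells sum to 24, so (2,2) = 10.
Anti-diagonal must total 34; the given cells sum to 23, so (2,3) = 11.
Column 2 must total 34; the given cells sum to 31, so (4,2) = 3.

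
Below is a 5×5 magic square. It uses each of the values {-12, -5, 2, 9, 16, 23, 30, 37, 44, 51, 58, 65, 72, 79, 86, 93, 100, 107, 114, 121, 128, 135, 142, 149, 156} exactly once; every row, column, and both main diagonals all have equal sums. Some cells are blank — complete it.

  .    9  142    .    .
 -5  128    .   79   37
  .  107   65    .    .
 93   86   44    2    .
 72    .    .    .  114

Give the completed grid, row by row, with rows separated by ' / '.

51 9 142 100 58 / -5 128 121 79 37 / 149 107 65 23 16 / 93 86 44 2 135 / 72 30 -12 156 114

The 25 entries sum to 1800, so each line sums to 1800/5 = 360.
The remaining cell in row 2 is (2,3) = 360 − 239 = 121.
Row 4 needs 360; the known cells sum to 225, so (4,5) = 135.
Using column 2: 9 + 128 + 107 + 86 + ? → (5,2) = 360 − 330 = 30.
Column 3 must total 360; the given cells sum to 372, so (5,3) = -12.
Main diagonal: 128 + 65 + 2 + 114 + ? = 360, so (1,1) = 51.
Using anti-diagonal: 79 + 65 + 86 + 72 + ? → (1,5) = 360 − 302 = 58.
Row 1 must total 360; the given cells sum to 260, so (1,4) = 100.
From row 5, 360 − (72 + 30 + (-12) + 114) gives (5,4) = 156.
From column 1, 360 − (51 + (-5) + 93 + 72) gives (3,1) = 149.
Column 4: 100 + 79 + 2 + 156 + ? = 360, so (3,4) = 23.
Using column 5: 58 + 37 + 135 + 114 + ? → (3,5) = 360 − 344 = 16.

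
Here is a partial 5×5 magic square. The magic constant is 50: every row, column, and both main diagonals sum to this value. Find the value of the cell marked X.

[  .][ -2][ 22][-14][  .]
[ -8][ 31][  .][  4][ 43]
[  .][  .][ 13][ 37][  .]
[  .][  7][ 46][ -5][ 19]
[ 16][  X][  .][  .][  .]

Using row 2: -8 + 31 + 4 + 43 + ? → (2,3) = 50 − 70 = -20.
From row 4, 50 − (7 + 46 + (-5) + 19) gives (4,1) = -17.
Column 3 needs 50; the known cells sum to 61, so (5,3) = -11.
The remaining cell in column 4 is (5,4) = 50 − 22 = 28.
Anti-diagonal: 4 + 13 + 7 + 16 + ? = 50, so (1,5) = 10.
Row 1: -2 + 22 + (-14) + 10 + ? = 50, so (1,1) = 34.
Using column 1: 34 + (-8) + (-17) + 16 + ? → (3,1) = 50 − 25 = 25.
Main diagonal needs 50; the known cells sum to 73, so (5,5) = -23.
Row 5: 16 + (-11) + 28 + (-23) + ? = 50, so (5,2) = 40.

40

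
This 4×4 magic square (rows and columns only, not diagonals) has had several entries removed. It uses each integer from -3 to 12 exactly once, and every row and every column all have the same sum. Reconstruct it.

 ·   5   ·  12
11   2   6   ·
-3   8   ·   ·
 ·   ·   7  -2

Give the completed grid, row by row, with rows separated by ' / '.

The entries are -3 through 12, which sum to 72, so each line sums to 72/4 = 18.
From row 2, 18 − (11 + 2 + 6) gives (2,4) = -1.
Column 2 must total 18; the given cells sum to 15, so (4,2) = 3.
Using column 4: 12 + (-1) + (-2) + ? → (3,4) = 18 − 9 = 9.
The remaining cell in row 3 is (3,3) = 18 − 14 = 4.
The remaining cell in row 4 is (4,1) = 18 − 8 = 10.
Using column 1: 11 + (-3) + 10 + ? → (1,1) = 18 − 18 = 0.
The remaining cell in column 3 is (1,3) = 18 − 17 = 1.

0 5 1 12 / 11 2 6 -1 / -3 8 4 9 / 10 3 7 -2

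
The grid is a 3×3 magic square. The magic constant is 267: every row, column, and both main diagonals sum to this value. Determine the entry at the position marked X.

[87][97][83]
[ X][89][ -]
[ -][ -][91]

85

Column 2 must total 267; the given cells sum to 186, so (3,2) = 81.
Column 3 must total 267; the given cells sum to 174, so (2,3) = 93.
Using anti-diagonal: 83 + 89 + ? → (3,1) = 267 − 172 = 95.
Using row 2: 89 + 93 + ? → (2,1) = 267 − 182 = 85.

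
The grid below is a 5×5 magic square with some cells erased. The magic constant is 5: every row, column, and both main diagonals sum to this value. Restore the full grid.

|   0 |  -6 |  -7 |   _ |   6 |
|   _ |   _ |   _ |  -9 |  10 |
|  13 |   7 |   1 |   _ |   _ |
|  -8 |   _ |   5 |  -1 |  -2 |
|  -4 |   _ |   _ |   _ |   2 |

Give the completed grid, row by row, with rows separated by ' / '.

Using row 1: 0 + (-6) + (-7) + 6 + ? → (1,4) = 5 − (-7) = 12.
Using row 4: -8 + 5 + (-1) + (-2) + ? → (4,2) = 5 − (-6) = 11.
Column 1: 0 + 13 + (-8) + (-4) + ? = 5, so (2,1) = 4.
Column 5 must total 5; the given cells sum to 16, so (3,5) = -11.
Using main diagonal: 0 + 1 + (-1) + 2 + ? → (2,2) = 5 − 2 = 3.
From row 2, 5 − (4 + 3 + (-9) + 10) gives (2,3) = -3.
From row 3, 5 − (13 + 7 + 1 + (-11)) gives (3,4) = -5.
Column 2 needs 5; the known cells sum to 15, so (5,2) = -10.
Column 3 needs 5; the known cells sum to -4, so (5,3) = 9.
Column 4: 12 + (-9) + (-5) + (-1) + ? = 5, so (5,4) = 8.

0 -6 -7 12 6 / 4 3 -3 -9 10 / 13 7 1 -5 -11 / -8 11 5 -1 -2 / -4 -10 9 8 2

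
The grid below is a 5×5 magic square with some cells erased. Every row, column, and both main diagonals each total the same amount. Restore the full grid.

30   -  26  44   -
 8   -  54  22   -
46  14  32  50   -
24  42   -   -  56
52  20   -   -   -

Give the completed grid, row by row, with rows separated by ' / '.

Column 1 is already complete: 30 + 8 + 46 + 24 + 52 = 160, so that is the magic constant.
Row 3: 46 + 14 + 32 + 50 + ? = 160, so (3,5) = 18.
From anti-diagonal, 160 − (22 + 32 + 42 + 52) gives (1,5) = 12.
Row 1 must total 160; the given cells sum to 112, so (1,2) = 48.
Column 2: 48 + 14 + 42 + 20 + ? = 160, so (2,2) = 36.
Row 2 needs 160; the known cells sum to 120, so (2,5) = 40.
Column 5: 12 + 40 + 18 + 56 + ? = 160, so (5,5) = 34.
Using main diagonal: 30 + 36 + 32 + 34 + ? → (4,4) = 160 − 132 = 28.
Row 4 needs 160; the known cells sum to 150, so (4,3) = 10.
The remaining cell in column 3 is (5,3) = 160 − 122 = 38.
Column 4 needs 160; the known cells sum to 144, so (5,4) = 16.

30 48 26 44 12 / 8 36 54 22 40 / 46 14 32 50 18 / 24 42 10 28 56 / 52 20 38 16 34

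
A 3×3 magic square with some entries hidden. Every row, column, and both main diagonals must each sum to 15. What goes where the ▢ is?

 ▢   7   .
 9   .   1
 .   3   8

2

From row 2, 15 − (9 + 1) gives (2,2) = 5.
Row 3 needs 15; the known cells sum to 11, so (3,1) = 4.
The remaining cell in column 1 is (1,1) = 15 − 13 = 2.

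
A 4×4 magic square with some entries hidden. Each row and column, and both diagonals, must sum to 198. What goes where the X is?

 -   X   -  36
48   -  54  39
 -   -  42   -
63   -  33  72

66

The remaining cell in row 2 is (2,2) = 198 − 141 = 57.
Row 4 must total 198; the given cells sum to 168, so (4,2) = 30.
The remaining cell in column 3 is (1,3) = 198 − 129 = 69.
Using column 4: 36 + 39 + 72 + ? → (3,4) = 198 − 147 = 51.
Main diagonal: 57 + 42 + 72 + ? = 198, so (1,1) = 27.
From anti-diagonal, 198 − (36 + 54 + 63) gives (3,2) = 45.
Row 1: 27 + 69 + 36 + ? = 198, so (1,2) = 66.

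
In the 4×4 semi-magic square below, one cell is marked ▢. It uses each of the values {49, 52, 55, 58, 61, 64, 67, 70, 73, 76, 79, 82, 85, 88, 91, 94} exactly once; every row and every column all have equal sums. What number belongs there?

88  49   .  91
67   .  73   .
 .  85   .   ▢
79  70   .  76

55

The 16 entries sum to 1144, so each line sums to 1144/4 = 286.
From row 1, 286 − (88 + 49 + 91) gives (1,3) = 58.
From row 4, 286 − (79 + 70 + 76) gives (4,3) = 61.
Using column 1: 88 + 67 + 79 + ? → (3,1) = 286 − 234 = 52.
Using column 2: 49 + 85 + 70 + ? → (2,2) = 286 − 204 = 82.
From column 3, 286 − (58 + 73 + 61) gives (3,3) = 94.
The remaining cell in row 2 is (2,4) = 286 − 222 = 64.
Using row 3: 52 + 85 + 94 + ? → (3,4) = 286 − 231 = 55.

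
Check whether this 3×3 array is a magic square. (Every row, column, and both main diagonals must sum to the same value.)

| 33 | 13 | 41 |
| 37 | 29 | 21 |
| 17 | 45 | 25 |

Yes

Row 1: 33 + 13 + 41 = 87.
Row 2: 37 + 29 + 21 = 87.
Row 3: 17 + 45 + 25 = 87.
Column 1: 33 + 37 + 17 = 87.
Column 2: 13 + 29 + 45 = 87.
Column 3: 41 + 21 + 25 = 87.
Main diagonal: 33 + 29 + 25 = 87.
Anti-diagonal: 41 + 29 + 17 = 87.
All lines sum to 87.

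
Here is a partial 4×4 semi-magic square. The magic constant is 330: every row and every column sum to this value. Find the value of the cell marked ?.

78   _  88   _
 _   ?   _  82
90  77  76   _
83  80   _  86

84

The remaining cell in row 3 is (3,4) = 330 − 243 = 87.
Row 4 needs 330; the known cells sum to 249, so (4,3) = 81.
Column 1: 78 + 90 + 83 + ? = 330, so (2,1) = 79.
From column 3, 330 − (88 + 76 + 81) gives (2,3) = 85.
Column 4: 82 + 87 + 86 + ? = 330, so (1,4) = 75.
Row 1 must total 330; the given cells sum to 241, so (1,2) = 89.
Row 2 needs 330; the known cells sum to 246, so (2,2) = 84.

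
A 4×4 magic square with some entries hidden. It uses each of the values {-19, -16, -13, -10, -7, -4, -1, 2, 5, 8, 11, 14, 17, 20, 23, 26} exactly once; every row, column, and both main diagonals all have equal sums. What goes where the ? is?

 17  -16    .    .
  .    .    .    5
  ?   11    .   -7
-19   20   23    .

2

The 16 entries sum to 56, so each line sums to 56/4 = 14.
Row 4: -19 + 20 + 23 + ? = 14, so (4,4) = -10.
Column 2 needs 14; the known cells sum to 15, so (2,2) = -1.
The remaining cell in column 4 is (1,4) = 14 − (-12) = 26.
Using main diagonal: 17 + (-1) + (-10) + ? → (3,3) = 14 − 6 = 8.
Anti-diagonal needs 14; the known cells sum to 18, so (2,3) = -4.
The remaining cell in row 1 is (1,3) = 14 − 27 = -13.
Row 2 must total 14; the given cells sum to 0, so (2,1) = 14.
Row 3 must total 14; the given cells sum to 12, so (3,1) = 2.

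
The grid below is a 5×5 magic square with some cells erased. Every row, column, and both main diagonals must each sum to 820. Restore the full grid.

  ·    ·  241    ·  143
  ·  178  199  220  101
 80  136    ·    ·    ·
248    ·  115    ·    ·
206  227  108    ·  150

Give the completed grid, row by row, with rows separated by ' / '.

164 185 241 87 143 / 122 178 199 220 101 / 80 136 157 213 234 / 248 94 115 171 192 / 206 227 108 129 150

Using row 2: 178 + 199 + 220 + 101 + ? → (2,1) = 820 − 698 = 122.
The remaining cell in row 5 is (5,4) = 820 − 691 = 129.
Column 1 must total 820; the given cells sum to 656, so (1,1) = 164.
Using column 3: 241 + 199 + 115 + 108 + ? → (3,3) = 820 − 663 = 157.
Using main diagonal: 164 + 178 + 157 + 150 + ? → (4,4) = 820 − 649 = 171.
From anti-diagonal, 820 − (143 + 220 + 157 + 206) gives (4,2) = 94.
From row 4, 820 − (248 + 94 + 115 + 171) gives (4,5) = 192.
Column 2 must total 820; the given cells sum to 635, so (1,2) = 185.
Using column 5: 143 + 101 + 192 + 150 + ? → (3,5) = 820 − 586 = 234.
The remaining cell in row 1 is (1,4) = 820 − 733 = 87.
From row 3, 820 − (80 + 136 + 157 + 234) gives (3,4) = 213.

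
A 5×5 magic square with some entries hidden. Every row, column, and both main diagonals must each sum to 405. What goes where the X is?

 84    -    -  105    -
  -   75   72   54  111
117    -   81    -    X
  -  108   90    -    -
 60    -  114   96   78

45

The remaining cell in row 2 is (2,1) = 405 − 312 = 93.
From row 5, 405 − (60 + 114 + 96 + 78) gives (5,2) = 57.
Column 1: 84 + 93 + 117 + 60 + ? = 405, so (4,1) = 51.
Column 3 must total 405; the given cells sum to 357, so (1,3) = 48.
From main diagonal, 405 − (84 + 75 + 81 + 78) gives (4,4) = 87.
Anti-diagonal must total 405; the given cells sum to 303, so (1,5) = 102.
The remaining cell in row 1 is (1,2) = 405 − 339 = 66.
Row 4: 51 + 108 + 90 + 87 + ? = 405, so (4,5) = 69.
Using column 2: 66 + 75 + 108 + 57 + ? → (3,2) = 405 − 306 = 99.
Using column 4: 105 + 54 + 87 + 96 + ? → (3,4) = 405 − 342 = 63.
Using column 5: 102 + 111 + 69 + 78 + ? → (3,5) = 405 − 360 = 45.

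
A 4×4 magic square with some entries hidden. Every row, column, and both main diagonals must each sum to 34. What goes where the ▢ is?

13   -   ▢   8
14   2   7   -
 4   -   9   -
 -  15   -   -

12

Using row 2: 14 + 2 + 7 + ? → (2,4) = 34 − 23 = 11.
Using column 1: 13 + 14 + 4 + ? → (4,1) = 34 − 31 = 3.
The remaining cell in main diagonal is (4,4) = 34 − 24 = 10.
Anti-diagonal: 8 + 7 + 3 + ? = 34, so (3,2) = 16.
Row 3 must total 34; the given cells sum to 29, so (3,4) = 5.
Using row 4: 3 + 15 + 10 + ? → (4,3) = 34 − 28 = 6.
Using column 2: 2 + 16 + 15 + ? → (1,2) = 34 − 33 = 1.
Using column 3: 7 + 9 + 6 + ? → (1,3) = 34 − 22 = 12.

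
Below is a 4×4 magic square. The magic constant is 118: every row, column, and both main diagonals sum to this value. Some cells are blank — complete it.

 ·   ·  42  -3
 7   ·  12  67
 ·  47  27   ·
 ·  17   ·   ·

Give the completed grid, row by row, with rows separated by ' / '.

The remaining cell in row 2 is (2,2) = 118 − 86 = 32.
Using column 2: 32 + 47 + 17 + ? → (1,2) = 118 − 96 = 22.
Using column 3: 42 + 12 + 27 + ? → (4,3) = 118 − 81 = 37.
Anti-diagonal must total 118; the given cells sum to 56, so (4,1) = 62.
From row 1, 118 − (22 + 42 + (-3)) gives (1,1) = 57.
Using row 4: 62 + 17 + 37 + ? → (4,4) = 118 − 116 = 2.
Using column 1: 57 + 7 + 62 + ? → (3,1) = 118 − 126 = -8.
From column 4, 118 − (-3 + 67 + 2) gives (3,4) = 52.

57 22 42 -3 / 7 32 12 67 / -8 47 27 52 / 62 17 37 2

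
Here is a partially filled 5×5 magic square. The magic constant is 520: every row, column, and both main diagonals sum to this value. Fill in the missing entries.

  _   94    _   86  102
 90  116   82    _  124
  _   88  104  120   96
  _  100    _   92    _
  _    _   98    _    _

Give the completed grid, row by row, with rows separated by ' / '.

Row 2 must total 520; the given cells sum to 412, so (2,4) = 108.
Row 3: 88 + 104 + 120 + 96 + ? = 520, so (3,1) = 112.
Column 2 must total 520; the given cells sum to 398, so (5,2) = 122.
Column 4: 86 + 108 + 120 + 92 + ? = 520, so (5,4) = 114.
The remaining cell in anti-diagonal is (5,1) = 520 − 414 = 106.
The remaining cell in row 5 is (5,5) = 520 − 440 = 80.
The remaining cell in column 5 is (4,5) = 520 − 402 = 118.
Using main diagonal: 116 + 104 + 92 + 80 + ? → (1,1) = 520 − 392 = 128.
Using row 1: 128 + 94 + 86 + 102 + ? → (1,3) = 520 − 410 = 110.
Column 1 needs 520; the known cells sum to 436, so (4,1) = 84.
From column 3, 520 − (110 + 82 + 104 + 98) gives (4,3) = 126.

128 94 110 86 102 / 90 116 82 108 124 / 112 88 104 120 96 / 84 100 126 92 118 / 106 122 98 114 80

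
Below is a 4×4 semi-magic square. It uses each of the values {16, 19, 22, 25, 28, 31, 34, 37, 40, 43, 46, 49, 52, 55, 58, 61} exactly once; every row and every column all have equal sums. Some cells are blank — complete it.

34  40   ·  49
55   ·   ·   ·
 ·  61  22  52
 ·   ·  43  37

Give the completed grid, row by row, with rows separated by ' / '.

The 16 entries sum to 616, so each line sums to 616/4 = 154.
Row 1: 34 + 40 + 49 + ? = 154, so (1,3) = 31.
From row 3, 154 − (61 + 22 + 52) gives (3,1) = 19.
Using column 1: 34 + 55 + 19 + ? → (4,1) = 154 − 108 = 46.
From column 3, 154 − (31 + 22 + 43) gives (2,3) = 58.
Column 4: 49 + 52 + 37 + ? = 154, so (2,4) = 16.
Row 2 must total 154; the given cells sum to 129, so (2,2) = 25.
Row 4 must total 154; the given cells sum to 126, so (4,2) = 28.

34 40 31 49 / 55 25 58 16 / 19 61 22 52 / 46 28 43 37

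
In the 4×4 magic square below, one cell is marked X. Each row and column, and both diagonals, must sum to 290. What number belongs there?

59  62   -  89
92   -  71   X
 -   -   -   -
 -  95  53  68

50

Row 1: 59 + 62 + 89 + ? = 290, so (1,3) = 80.
Using row 4: 95 + 53 + 68 + ? → (4,1) = 290 − 216 = 74.
Column 1 must total 290; the given cells sum to 225, so (3,1) = 65.
Column 3 needs 290; the known cells sum to 204, so (3,3) = 86.
From main diagonal, 290 − (59 + 86 + 68) gives (2,2) = 77.
Anti-diagonal needs 290; the known cells sum to 234, so (3,2) = 56.
Using row 2: 92 + 77 + 71 + ? → (2,4) = 290 − 240 = 50.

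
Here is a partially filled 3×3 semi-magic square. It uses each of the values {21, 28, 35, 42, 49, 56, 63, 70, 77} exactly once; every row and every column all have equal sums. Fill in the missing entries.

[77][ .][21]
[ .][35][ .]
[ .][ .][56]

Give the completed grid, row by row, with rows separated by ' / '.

The 9 entries sum to 441, so each line sums to 441/3 = 147.
Row 1 must total 147; the given cells sum to 98, so (1,2) = 49.
The remaining cell in column 2 is (3,2) = 147 − 84 = 63.
The remaining cell in column 3 is (2,3) = 147 − 77 = 70.
Row 2 must total 147; the given cells sum to 105, so (2,1) = 42.
Row 3 must total 147; the given cells sum to 119, so (3,1) = 28.

77 49 21 / 42 35 70 / 28 63 56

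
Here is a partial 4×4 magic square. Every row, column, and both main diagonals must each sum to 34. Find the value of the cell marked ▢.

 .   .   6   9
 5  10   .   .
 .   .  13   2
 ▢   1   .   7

14

The remaining cell in column 4 is (2,4) = 34 − 18 = 16.
From main diagonal, 34 − (10 + 13 + 7) gives (1,1) = 4.
Row 1: 4 + 6 + 9 + ? = 34, so (1,2) = 15.
Using row 2: 5 + 10 + 16 + ? → (2,3) = 34 − 31 = 3.
Using column 2: 15 + 10 + 1 + ? → (3,2) = 34 − 26 = 8.
Using column 3: 6 + 3 + 13 + ? → (4,3) = 34 − 22 = 12.
Anti-diagonal: 9 + 3 + 8 + ? = 34, so (4,1) = 14.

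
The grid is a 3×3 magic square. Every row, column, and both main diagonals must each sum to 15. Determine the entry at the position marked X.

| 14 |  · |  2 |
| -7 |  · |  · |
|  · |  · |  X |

-4

The remaining cell in row 1 is (1,2) = 15 − 16 = -1.
The remaining cell in column 1 is (3,1) = 15 − 7 = 8.
Anti-diagonal: 2 + 8 + ? = 15, so (2,2) = 5.
From row 2, 15 − (-7 + 5) gives (2,3) = 17.
Using column 2: -1 + 5 + ? → (3,2) = 15 − 4 = 11.
Column 3 needs 15; the known cells sum to 19, so (3,3) = -4.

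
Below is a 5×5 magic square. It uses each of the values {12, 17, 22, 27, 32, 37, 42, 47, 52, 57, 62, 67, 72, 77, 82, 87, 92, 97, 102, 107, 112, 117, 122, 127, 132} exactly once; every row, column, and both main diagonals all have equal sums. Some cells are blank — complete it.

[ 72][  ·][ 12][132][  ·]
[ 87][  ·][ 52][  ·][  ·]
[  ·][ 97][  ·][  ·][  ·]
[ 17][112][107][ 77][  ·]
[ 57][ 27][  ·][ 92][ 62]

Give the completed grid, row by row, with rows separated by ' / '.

The 25 entries sum to 1800, so each line sums to 1800/5 = 360.
Using row 4: 17 + 112 + 107 + 77 + ? → (4,5) = 360 − 313 = 47.
From row 5, 360 − (57 + 27 + 92 + 62) gives (5,3) = 122.
Column 1 must total 360; the given cells sum to 233, so (3,1) = 127.
From column 3, 360 − (12 + 52 + 107 + 122) gives (3,3) = 67.
Main diagonal must total 360; the given cells sum to 278, so (2,2) = 82.
From column 2, 360 − (82 + 97 + 112 + 27) gives (1,2) = 42.
Row 1 must total 360; the given cells sum to 258, so (1,5) = 102.
Using anti-diagonal: 102 + 67 + 112 + 57 + ? → (2,4) = 360 − 338 = 22.
Row 2 needs 360; the known cells sum to 243, so (2,5) = 117.
Column 4 needs 360; the known cells sum to 323, so (3,4) = 37.
The remaining cell in column 5 is (3,5) = 360 − 328 = 32.

72 42 12 132 102 / 87 82 52 22 117 / 127 97 67 37 32 / 17 112 107 77 47 / 57 27 122 92 62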